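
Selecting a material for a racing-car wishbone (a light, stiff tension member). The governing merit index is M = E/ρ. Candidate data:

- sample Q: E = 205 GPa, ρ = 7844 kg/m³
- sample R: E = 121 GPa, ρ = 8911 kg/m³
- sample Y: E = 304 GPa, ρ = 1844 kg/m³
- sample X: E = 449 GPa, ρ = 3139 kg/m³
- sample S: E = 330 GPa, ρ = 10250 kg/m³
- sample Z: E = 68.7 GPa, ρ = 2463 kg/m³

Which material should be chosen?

sample Y

Evaluate M for each candidate:
  sample Y: M = 165 MN·m/kg
  sample X: M = 143 MN·m/kg
  sample S: M = 32.2 MN·m/kg
  sample Z: M = 27.9 MN·m/kg
  sample Q: M = 26.1 MN·m/kg
  sample R: M = 13.6 MN·m/kg
The maximum is for sample Y.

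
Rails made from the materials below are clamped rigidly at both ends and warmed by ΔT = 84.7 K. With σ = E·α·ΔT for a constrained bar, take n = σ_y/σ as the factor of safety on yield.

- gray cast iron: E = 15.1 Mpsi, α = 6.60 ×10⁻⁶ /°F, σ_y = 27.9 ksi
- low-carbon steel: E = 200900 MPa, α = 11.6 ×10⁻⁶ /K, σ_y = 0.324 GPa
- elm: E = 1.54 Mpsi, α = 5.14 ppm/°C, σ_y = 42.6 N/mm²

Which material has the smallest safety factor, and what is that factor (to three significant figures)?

With everything in SI (GPa, ×10⁻⁶/K, MPa):
  gray cast iron: E = 104.1, α = 11.9, σ_y = 192.4 → σ = 105 MPa, n = 1.84
  low-carbon steel: E = 200.9, α = 11.6, σ_y = 324.0 → σ = 197 MPa, n = 1.64
  elm: E = 10.62, α = 5.14, σ_y = 42.60 → σ = 4.62 MPa, n = 9.22
Smallest n: low-carbon steel with n = 1.64.

low-carbon steel, n = 1.64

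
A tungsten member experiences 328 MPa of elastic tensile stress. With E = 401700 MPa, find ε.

8.17×10⁻⁴

E = 401700 MPa = 401.7 GPa = 401700 MPa.
ε = σ/E = 328 / 401700 = 8.17×10⁻⁴.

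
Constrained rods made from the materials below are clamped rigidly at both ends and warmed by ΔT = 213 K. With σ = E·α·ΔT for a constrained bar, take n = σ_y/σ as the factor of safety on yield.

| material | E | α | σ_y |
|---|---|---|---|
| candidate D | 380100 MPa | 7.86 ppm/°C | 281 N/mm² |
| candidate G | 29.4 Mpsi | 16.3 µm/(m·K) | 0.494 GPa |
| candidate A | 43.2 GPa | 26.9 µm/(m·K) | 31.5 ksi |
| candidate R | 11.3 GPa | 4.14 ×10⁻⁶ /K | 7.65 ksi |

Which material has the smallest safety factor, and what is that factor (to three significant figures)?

candidate D, n = 0.442

With everything in SI (GPa, ×10⁻⁶/K, MPa):
  candidate D: E = 380.1, α = 7.86, σ_y = 281.0 → σ = 636 MPa, n = 0.442
  candidate G: E = 202.7, α = 16.3, σ_y = 494.0 → σ = 704 MPa, n = 0.702
  candidate A: E = 43.20, α = 26.9, σ_y = 217.2 → σ = 248 MPa, n = 0.877
  candidate R: E = 11.30, α = 4.14, σ_y = 52.74 → σ = 9.96 MPa, n = 5.29
The minimum is candidate D at n = 0.442.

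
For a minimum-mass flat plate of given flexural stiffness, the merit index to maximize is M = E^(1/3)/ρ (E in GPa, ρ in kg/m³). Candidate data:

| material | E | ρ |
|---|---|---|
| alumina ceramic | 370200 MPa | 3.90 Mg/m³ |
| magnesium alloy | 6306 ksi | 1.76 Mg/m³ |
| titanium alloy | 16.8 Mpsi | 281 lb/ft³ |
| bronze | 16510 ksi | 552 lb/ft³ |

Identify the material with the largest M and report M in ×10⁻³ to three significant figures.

Normalizing units and computing the index:
  alumina ceramic: E = 370.2 GPa, ρ = 3900 kg/m³
  magnesium alloy: E = 43.48 GPa, ρ = 1760 kg/m³
  titanium alloy: E = 115.8 GPa, ρ = 4501 kg/m³
  bronze: E = 113.8 GPa, ρ = 8842 kg/m³
  magnesium alloy: M = 2.00×10⁻³
  alumina ceramic: M = 1.84×10⁻³
  titanium alloy: M = 1.08×10⁻³
  bronze: M = 0.548×10⁻³
Magnesium alloy has the largest M.

magnesium alloy, M = 2.00×10⁻³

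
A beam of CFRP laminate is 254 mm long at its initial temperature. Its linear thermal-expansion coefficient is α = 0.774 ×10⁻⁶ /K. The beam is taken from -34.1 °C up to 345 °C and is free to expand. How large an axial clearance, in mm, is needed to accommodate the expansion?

0.0745 mm

ΔT = 345 − (-34.1) = 379.1 K.
ΔL = α·L₀·ΔT = 0.774×10⁻⁶ × 254 mm × 379.1 K = 0.0745 mm.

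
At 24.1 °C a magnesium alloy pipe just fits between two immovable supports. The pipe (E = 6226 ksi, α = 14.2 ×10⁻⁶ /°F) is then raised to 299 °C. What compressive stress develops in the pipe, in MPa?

E = 6226 ksi = 42.93 GPa.
α = 14.2×10⁻⁶/°F × 9/5 = 25.6×10⁻⁶/K.
ΔT = 274.9 K. Constrained thermal stress σ = E·α·ΔT = 42.93×10³ MPa × 25.6×10⁻⁶ × 274.9 = 302 MPa (compressive).

302 MPa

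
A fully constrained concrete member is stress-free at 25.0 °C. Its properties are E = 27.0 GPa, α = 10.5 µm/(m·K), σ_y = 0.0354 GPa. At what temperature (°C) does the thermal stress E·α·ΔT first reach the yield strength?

150 °C

σ_y = 0.0354 GPa = 35.40 MPa.
E·α·ΔT = 35.40 MPa ⇒ ΔT = 35.40 / (27.00×10³ × 10.5×10⁻⁶) = 124.9 K.
T = 25.0 + 124.9 = 149.9 °C.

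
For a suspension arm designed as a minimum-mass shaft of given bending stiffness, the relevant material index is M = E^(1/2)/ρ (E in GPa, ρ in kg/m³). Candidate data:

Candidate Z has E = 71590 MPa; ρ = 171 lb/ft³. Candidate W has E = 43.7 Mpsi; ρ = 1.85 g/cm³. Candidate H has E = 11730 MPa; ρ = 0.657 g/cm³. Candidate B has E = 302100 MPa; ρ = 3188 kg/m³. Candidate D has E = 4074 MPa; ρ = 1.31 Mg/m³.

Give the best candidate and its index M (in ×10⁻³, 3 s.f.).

In SI units:
  candidate Z: E = 71.59 GPa, ρ = 2739 kg/m³
  candidate W: E = 301.3 GPa, ρ = 1850 kg/m³
  candidate H: E = 11.73 GPa, ρ = 657.0 kg/m³
  candidate B: E = 302.1 GPa, ρ = 3188 kg/m³
  candidate D: E = 4.074 GPa, ρ = 1310 kg/m³
  candidate W: M = 9.38×10⁻³
  candidate B: M = 5.45×10⁻³
  candidate H: M = 5.21×10⁻³
  candidate Z: M = 3.09×10⁻³
  candidate D: M = 1.54×10⁻³
The maximum is for candidate W.

candidate W, M = 9.38×10⁻³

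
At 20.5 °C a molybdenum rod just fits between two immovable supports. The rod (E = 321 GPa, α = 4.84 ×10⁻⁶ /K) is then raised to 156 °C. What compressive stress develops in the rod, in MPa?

ΔT = 135.5 K. Constrained thermal stress σ = E·α·ΔT = 321.0×10³ MPa × 4.84×10⁻⁶ × 135.5 = 211 MPa (compressive).

211 MPa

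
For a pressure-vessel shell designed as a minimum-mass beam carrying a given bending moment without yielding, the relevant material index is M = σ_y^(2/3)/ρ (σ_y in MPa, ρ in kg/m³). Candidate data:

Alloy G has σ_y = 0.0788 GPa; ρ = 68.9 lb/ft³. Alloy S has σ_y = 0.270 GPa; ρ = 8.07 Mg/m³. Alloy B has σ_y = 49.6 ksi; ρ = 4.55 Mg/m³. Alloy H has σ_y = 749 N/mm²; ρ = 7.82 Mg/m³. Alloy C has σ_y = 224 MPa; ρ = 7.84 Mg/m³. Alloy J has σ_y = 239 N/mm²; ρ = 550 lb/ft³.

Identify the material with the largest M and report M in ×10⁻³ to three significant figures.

Normalizing units and computing the index:
  alloy G: σ_y = 78.80 MPa, ρ = 1104 kg/m³
  alloy S: σ_y = 270.0 MPa, ρ = 8070 kg/m³
  alloy B: σ_y = 342.0 MPa, ρ = 4550 kg/m³
  alloy H: σ_y = 749.0 MPa, ρ = 7820 kg/m³
  alloy C: σ_y = 224.0 MPa, ρ = 7840 kg/m³
  alloy J: σ_y = 239.0 MPa, ρ = 8810 kg/m³
  alloy G: M = 16.7×10⁻³
  alloy B: M = 10.7×10⁻³
  alloy H: M = 10.5×10⁻³
  alloy S: M = 5.18×10⁻³
  alloy C: M = 4.70×10⁻³
  alloy J: M = 4.37×10⁻³
Alloy G ranks first.

alloy G, M = 16.7×10⁻³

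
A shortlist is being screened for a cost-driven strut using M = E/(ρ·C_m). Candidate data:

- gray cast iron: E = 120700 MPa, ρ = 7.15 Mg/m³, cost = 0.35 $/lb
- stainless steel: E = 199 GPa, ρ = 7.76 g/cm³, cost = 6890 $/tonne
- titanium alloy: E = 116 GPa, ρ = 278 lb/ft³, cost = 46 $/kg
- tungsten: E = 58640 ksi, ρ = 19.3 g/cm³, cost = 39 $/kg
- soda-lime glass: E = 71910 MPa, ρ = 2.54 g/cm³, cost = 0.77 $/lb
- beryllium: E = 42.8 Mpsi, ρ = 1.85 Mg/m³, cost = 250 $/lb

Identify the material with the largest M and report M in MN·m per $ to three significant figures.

Putting every candidate on a common basis:
  gray cast iron: E = 120.7 GPa, ρ = 7150 kg/m³, cost = 0.7716 $/kg
  stainless steel: E = 199.0 GPa, ρ = 7760 kg/m³, cost = 6.890 $/kg
  titanium alloy: E = 116.0 GPa, ρ = 4453 kg/m³, cost = 46.00 $/kg
  tungsten: E = 404.3 GPa, ρ = 19300 kg/m³, cost = 39.00 $/kg
  soda-lime glass: E = 71.91 GPa, ρ = 2540 kg/m³, cost = 1.698 $/kg
  beryllium: E = 295.1 GPa, ρ = 1850 kg/m³, cost = 551.1 $/kg
  gray cast iron: M = 21.9 MN·m per $
  soda-lime glass: M = 16.7 MN·m per $
  stainless steel: M = 3.72 MN·m per $
  titanium alloy: M = 0.566 MN·m per $
  tungsten: M = 0.537 MN·m per $
  beryllium: M = 0.289 MN·m per $
Gray cast iron has the largest M.

gray cast iron, M = 21.9 MN·m per $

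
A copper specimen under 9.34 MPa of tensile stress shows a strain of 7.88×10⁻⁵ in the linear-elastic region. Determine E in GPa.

119 GPa

E = σ/ε = 9.34 MPa / 7.88×10⁻⁵ = 118500 MPa = 119 GPa.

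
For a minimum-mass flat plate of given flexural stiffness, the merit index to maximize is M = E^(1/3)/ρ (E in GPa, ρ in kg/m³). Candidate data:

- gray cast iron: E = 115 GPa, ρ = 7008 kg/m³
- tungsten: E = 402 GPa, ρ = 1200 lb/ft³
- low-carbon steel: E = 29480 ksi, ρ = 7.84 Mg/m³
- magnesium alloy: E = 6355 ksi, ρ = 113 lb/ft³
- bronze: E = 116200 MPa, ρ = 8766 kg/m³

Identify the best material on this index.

magnesium alloy

Putting every candidate on a common basis:
  gray cast iron: E = 115.0 GPa, ρ = 7008 kg/m³
  tungsten: E = 402.0 GPa, ρ = 19220 kg/m³
  low-carbon steel: E = 203.3 GPa, ρ = 7840 kg/m³
  magnesium alloy: E = 43.82 GPa, ρ = 1810 kg/m³
  bronze: E = 116.2 GPa, ρ = 8766 kg/m³
  magnesium alloy: M = 1.95×10⁻³
  low-carbon steel: M = 0.750×10⁻³
  gray cast iron: M = 0.694×10⁻³
  bronze: M = 0.557×10⁻³
  tungsten: M = 0.384×10⁻³
Magnesium alloy has the largest M.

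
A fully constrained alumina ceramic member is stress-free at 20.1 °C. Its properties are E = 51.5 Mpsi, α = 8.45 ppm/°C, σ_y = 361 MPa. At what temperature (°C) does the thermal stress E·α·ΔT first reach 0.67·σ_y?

101 °C

E = 51.5 Mpsi = 355.1 GPa.
E·α·ΔT = 241.9 MPa ⇒ ΔT = 241.9 / (355.1×10³ × 8.45×10⁻⁶) = 80.61 K.
T = 20.1 + 80.61 = 100.7 °C.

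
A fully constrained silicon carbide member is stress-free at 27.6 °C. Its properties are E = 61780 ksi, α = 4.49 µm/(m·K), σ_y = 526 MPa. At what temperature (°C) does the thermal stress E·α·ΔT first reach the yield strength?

303 °C

E = 61780 ksi = 426.0 GPa.
E·α·ΔT = 526.0 MPa ⇒ ΔT = 526.0 / (426.0×10³ × 4.49×10⁻⁶) = 275.0 K.
T = 27.6 + 275.0 = 302.6 °C.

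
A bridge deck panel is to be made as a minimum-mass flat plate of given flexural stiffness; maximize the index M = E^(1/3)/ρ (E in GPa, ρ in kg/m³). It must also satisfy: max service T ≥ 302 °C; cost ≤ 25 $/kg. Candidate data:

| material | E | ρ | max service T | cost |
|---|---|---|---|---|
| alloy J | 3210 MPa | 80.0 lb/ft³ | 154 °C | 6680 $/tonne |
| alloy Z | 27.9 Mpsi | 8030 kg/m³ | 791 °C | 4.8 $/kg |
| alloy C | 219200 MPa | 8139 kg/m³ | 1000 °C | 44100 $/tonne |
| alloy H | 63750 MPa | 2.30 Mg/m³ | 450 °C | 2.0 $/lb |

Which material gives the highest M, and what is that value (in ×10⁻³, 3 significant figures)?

alloy H, M = 1.74×10⁻³

Screen on constraints: max service T ≥ 302 °C; cost ≤ 25 $/kg. Survivors: alloy Z, alloy H.
In SI units:
  alloy Z: E = 192.4 GPa, ρ = 8030 kg/m³
  alloy H: E = 63.75 GPa, ρ = 2300 kg/m³
  alloy H: M = 1.74×10⁻³
  alloy Z: M = 0.719×10⁻³
Alloy H has the largest M.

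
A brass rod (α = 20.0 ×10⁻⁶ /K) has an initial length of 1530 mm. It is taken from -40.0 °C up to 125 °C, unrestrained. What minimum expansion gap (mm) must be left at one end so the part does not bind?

ΔT = 125 − (-40.0) = 165.0 K.
ΔL = α·L₀·ΔT = 20.0×10⁻⁶ × 1530 mm × 165.0 K = 5.05 mm.

5.05 mm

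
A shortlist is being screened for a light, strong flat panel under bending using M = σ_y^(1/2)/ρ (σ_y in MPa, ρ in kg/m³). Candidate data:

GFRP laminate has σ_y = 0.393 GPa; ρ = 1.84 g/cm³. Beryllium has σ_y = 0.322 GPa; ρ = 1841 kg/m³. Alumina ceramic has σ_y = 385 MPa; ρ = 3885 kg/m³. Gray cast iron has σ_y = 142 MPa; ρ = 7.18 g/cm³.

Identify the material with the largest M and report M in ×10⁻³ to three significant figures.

In SI units:
  GFRP laminate: σ_y = 393.0 MPa, ρ = 1840 kg/m³
  beryllium: σ_y = 322.0 MPa, ρ = 1841 kg/m³
  alumina ceramic: σ_y = 385.0 MPa, ρ = 3885 kg/m³
  gray cast iron: σ_y = 142.0 MPa, ρ = 7180 kg/m³
  GFRP laminate: M = 10.8×10⁻³
  beryllium: M = 9.75×10⁻³
  alumina ceramic: M = 5.05×10⁻³
  gray cast iron: M = 1.66×10⁻³
Highest index: GFRP laminate.

GFRP laminate, M = 10.8×10⁻³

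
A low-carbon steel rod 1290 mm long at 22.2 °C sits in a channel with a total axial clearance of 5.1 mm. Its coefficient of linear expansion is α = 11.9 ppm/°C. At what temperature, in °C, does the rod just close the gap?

354 °C

α·L₀·ΔT = 5.1 mm ⇒ ΔT = 5.1 / (11.9×10⁻⁶ × 1290.0) = 332.2 K.
T = 22.2 + 332.2 = 354.4 °C.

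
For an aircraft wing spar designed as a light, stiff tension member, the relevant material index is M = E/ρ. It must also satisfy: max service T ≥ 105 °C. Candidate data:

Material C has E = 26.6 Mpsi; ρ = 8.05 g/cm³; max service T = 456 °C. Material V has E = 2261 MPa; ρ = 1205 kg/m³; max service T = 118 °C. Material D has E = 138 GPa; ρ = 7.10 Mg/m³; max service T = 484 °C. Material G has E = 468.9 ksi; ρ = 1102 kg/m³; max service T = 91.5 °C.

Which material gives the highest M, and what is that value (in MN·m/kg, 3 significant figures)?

material C, M = 22.8 MN·m/kg

Screen on constraints: max service T ≥ 105 °C. Survivors: material C, material V, material D.
After converting to SI:
  material C: E = 183.4 GPa, ρ = 8050 kg/m³
  material V: E = 2.261 GPa, ρ = 1205 kg/m³
  material D: E = 138.0 GPa, ρ = 7100 kg/m³
  material C: M = 22.8 MN·m/kg
  material D: M = 19.4 MN·m/kg
  material V: M = 1.88 MN·m/kg
Material C ranks first.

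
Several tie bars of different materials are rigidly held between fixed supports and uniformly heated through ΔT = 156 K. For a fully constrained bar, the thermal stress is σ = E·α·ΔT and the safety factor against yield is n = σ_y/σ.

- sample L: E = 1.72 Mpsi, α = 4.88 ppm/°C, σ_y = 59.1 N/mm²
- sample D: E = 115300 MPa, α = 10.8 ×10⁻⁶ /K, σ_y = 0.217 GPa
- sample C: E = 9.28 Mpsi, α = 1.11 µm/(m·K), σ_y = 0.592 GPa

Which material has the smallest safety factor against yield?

sample D

Converting E to GPa, α to ×10⁻⁶/K, σ_y to MPa, then σ and n for each:
  sample L: E = 11.86, α = 4.88, σ_y = 59.10 → σ = 9.03 MPa, n = 6.55
  sample D: E = 115.3, α = 10.8, σ_y = 217.0 → σ = 194 MPa, n = 1.12
  sample C: E = 63.98, α = 1.11, σ_y = 592.0 → σ = 11.1 MPa, n = 53.4
The minimum is sample D at n = 1.12.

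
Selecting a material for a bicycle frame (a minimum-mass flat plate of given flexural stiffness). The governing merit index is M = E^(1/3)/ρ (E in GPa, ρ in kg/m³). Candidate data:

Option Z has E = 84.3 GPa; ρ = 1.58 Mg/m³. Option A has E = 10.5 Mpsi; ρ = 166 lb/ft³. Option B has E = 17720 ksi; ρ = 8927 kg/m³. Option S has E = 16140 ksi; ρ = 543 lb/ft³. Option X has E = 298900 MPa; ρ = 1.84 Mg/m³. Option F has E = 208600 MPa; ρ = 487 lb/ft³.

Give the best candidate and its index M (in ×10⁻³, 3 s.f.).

Putting every candidate on a common basis:
  option Z: E = 84.30 GPa, ρ = 1580 kg/m³
  option A: E = 72.39 GPa, ρ = 2659 kg/m³
  option B: E = 122.2 GPa, ρ = 8927 kg/m³
  option S: E = 111.3 GPa, ρ = 8698 kg/m³
  option X: E = 298.9 GPa, ρ = 1840 kg/m³
  option F: E = 208.6 GPa, ρ = 7801 kg/m³
  option X: M = 3.63×10⁻³
  option Z: M = 2.78×10⁻³
  option A: M = 1.57×10⁻³
  option F: M = 0.760×10⁻³
  option B: M = 0.556×10⁻³
  option S: M = 0.553×10⁻³
Highest index: option X.

option X, M = 3.63×10⁻³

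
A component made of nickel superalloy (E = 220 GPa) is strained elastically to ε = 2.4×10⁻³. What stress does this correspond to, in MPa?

σ = E·ε = 220000 MPa × 2.4×10⁻³ = 528 MPa.

528 MPa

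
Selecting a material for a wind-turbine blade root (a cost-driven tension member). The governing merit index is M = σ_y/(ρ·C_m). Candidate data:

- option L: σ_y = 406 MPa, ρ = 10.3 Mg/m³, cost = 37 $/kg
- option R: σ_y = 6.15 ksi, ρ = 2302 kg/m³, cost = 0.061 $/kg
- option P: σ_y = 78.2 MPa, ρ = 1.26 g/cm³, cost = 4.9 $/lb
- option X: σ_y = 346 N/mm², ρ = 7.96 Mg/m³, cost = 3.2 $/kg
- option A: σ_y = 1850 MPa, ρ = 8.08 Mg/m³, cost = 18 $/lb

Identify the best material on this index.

Putting every candidate on a common basis:
  option L: σ_y = 406.0 MPa, ρ = 10300 kg/m³, cost = 37.00 $/kg
  option R: σ_y = 42.40 MPa, ρ = 2302 kg/m³, cost = 0.06100 $/kg
  option P: σ_y = 78.20 MPa, ρ = 1260 kg/m³, cost = 10.80 $/kg
  option X: σ_y = 346.0 MPa, ρ = 7960 kg/m³, cost = 3.200 $/kg
  option A: σ_y = 1850 MPa, ρ = 8080 kg/m³, cost = 39.68 $/kg
  option R: M = 302 kN·m per $
  option X: M = 13.6 kN·m per $
  option A: M = 5.77 kN·m per $
  option P: M = 5.75 kN·m per $
  option L: M = 1.07 kN·m per $
Option R has the largest M.

option R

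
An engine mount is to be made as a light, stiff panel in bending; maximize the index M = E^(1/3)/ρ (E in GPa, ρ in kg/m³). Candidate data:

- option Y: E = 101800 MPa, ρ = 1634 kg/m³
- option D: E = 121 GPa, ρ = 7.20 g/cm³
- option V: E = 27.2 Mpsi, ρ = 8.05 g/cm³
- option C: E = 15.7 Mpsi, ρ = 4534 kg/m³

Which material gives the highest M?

option Y

Convert each candidate to consistent units, then evaluate M:
  option Y: E = 101.8 GPa, ρ = 1634 kg/m³
  option D: E = 121.0 GPa, ρ = 7200 kg/m³
  option V: E = 187.5 GPa, ρ = 8050 kg/m³
  option C: E = 108.2 GPa, ρ = 4534 kg/m³
  option Y: M = 2.86×10⁻³
  option C: M = 1.05×10⁻³
  option V: M = 0.711×10⁻³
  option D: M = 0.687×10⁻³
Option Y ranks first.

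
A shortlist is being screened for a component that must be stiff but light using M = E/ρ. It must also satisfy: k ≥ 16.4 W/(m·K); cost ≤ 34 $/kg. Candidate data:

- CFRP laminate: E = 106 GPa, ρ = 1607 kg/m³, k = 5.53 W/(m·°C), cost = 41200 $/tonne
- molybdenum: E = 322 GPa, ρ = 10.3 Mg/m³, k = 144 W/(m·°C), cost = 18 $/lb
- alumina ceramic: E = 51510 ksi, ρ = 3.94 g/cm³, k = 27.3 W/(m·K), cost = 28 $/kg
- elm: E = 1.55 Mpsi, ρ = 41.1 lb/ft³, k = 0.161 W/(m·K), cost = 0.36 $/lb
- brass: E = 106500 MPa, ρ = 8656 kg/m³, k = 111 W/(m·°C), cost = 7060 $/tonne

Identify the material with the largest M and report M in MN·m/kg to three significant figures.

Screen on constraints: k ≥ 16.4 W/(m·K); cost ≤ 34 $/kg. Survivors: alumina ceramic, brass.
Putting every candidate on a common basis:
  alumina ceramic: E = 355.1 GPa, ρ = 3940 kg/m³
  brass: E = 106.5 GPa, ρ = 8656 kg/m³
  alumina ceramic: M = 90.1 MN·m/kg
  brass: M = 12.3 MN·m/kg
Alumina ceramic has the largest M.

alumina ceramic, M = 90.1 MN·m/kg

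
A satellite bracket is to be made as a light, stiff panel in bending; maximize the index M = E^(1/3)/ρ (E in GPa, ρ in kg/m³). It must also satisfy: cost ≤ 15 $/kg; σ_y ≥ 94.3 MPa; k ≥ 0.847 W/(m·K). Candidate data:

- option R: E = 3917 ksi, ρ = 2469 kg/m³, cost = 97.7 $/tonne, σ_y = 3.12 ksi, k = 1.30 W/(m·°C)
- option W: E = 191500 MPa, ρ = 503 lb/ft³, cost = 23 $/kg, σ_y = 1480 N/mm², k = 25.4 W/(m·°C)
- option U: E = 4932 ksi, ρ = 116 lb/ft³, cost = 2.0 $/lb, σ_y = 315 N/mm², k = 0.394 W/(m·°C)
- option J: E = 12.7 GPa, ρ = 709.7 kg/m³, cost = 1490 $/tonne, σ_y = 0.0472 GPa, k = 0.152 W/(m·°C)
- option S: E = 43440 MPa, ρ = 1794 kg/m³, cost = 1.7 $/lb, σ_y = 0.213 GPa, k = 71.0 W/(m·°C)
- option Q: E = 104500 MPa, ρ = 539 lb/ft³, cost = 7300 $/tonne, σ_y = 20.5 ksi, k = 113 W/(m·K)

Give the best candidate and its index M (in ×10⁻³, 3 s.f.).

Screen on constraints: cost ≤ 15 $/kg; σ_y ≥ 94.3 MPa; k ≥ 0.847 W/(m·K). Survivors: option S, option Q.
Convert each candidate to consistent units, then evaluate M:
  option S: E = 43.44 GPa, ρ = 1794 kg/m³
  option Q: E = 104.5 GPa, ρ = 8634 kg/m³
  option S: M = 1.96×10⁻³
  option Q: M = 0.546×10⁻³
Option S ranks first.

option S, M = 1.96×10⁻³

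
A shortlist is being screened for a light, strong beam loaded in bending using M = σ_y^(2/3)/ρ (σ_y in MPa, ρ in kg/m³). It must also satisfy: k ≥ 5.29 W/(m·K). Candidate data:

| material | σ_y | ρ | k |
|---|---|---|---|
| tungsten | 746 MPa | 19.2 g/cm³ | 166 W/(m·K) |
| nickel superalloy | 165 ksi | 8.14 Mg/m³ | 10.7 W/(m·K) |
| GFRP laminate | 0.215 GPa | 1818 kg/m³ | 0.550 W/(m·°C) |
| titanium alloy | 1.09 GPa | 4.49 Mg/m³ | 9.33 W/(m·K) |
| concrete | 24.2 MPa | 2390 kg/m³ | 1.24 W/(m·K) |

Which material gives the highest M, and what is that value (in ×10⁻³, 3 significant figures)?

Screen on constraints: k ≥ 5.29 W/(m·K). Survivors: tungsten, nickel superalloy, titanium alloy.
In SI units:
  tungsten: σ_y = 746.0 MPa, ρ = 19200 kg/m³
  nickel superalloy: σ_y = 1138 MPa, ρ = 8140 kg/m³
  titanium alloy: σ_y = 1090 MPa, ρ = 4490 kg/m³
  titanium alloy: M = 23.6×10⁻³
  nickel superalloy: M = 13.4×10⁻³
  tungsten: M = 4.28×10⁻³
The maximum is for titanium alloy.

titanium alloy, M = 23.6×10⁻³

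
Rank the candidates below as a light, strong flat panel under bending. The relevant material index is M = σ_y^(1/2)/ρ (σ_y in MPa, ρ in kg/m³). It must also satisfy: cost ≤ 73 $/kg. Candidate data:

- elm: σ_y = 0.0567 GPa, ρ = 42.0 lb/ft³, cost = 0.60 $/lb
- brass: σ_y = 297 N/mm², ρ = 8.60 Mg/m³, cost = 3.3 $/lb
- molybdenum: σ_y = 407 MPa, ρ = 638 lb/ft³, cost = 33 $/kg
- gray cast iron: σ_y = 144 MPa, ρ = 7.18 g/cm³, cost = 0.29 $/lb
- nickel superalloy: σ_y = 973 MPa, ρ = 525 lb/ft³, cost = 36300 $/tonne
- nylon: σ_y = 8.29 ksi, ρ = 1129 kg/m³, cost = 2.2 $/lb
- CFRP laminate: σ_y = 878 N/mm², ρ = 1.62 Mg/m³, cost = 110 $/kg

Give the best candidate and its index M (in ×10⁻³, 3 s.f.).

Screen on constraints: cost ≤ 73 $/kg. Survivors: elm, brass, molybdenum, gray cast iron, nickel superalloy, nylon.
Convert each candidate to consistent units, then evaluate M:
  elm: σ_y = 56.70 MPa, ρ = 672.8 kg/m³
  brass: σ_y = 297.0 MPa, ρ = 8600 kg/m³
  molybdenum: σ_y = 407.0 MPa, ρ = 10220 kg/m³
  gray cast iron: σ_y = 144.0 MPa, ρ = 7180 kg/m³
  nickel superalloy: σ_y = 973.0 MPa, ρ = 8410 kg/m³
  nylon: σ_y = 57.16 MPa, ρ = 1129 kg/m³
  elm: M = 11.2×10⁻³
  nylon: M = 6.70×10⁻³
  nickel superalloy: M = 3.71×10⁻³
  brass: M = 2.00×10⁻³
  molybdenum: M = 1.97×10⁻³
  gray cast iron: M = 1.67×10⁻³
The maximum is for elm.

elm, M = 11.2×10⁻³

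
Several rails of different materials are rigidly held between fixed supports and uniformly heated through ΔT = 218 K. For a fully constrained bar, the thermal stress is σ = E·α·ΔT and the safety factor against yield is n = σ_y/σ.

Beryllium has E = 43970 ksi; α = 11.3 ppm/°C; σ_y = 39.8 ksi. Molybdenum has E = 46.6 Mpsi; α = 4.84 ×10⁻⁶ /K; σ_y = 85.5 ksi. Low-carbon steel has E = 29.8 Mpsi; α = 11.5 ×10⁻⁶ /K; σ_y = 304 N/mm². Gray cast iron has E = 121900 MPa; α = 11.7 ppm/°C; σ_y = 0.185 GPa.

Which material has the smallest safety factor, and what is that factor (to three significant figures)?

beryllium, n = 0.367

With everything in SI (GPa, ×10⁻⁶/K, MPa):
  beryllium: E = 303.2, α = 11.3, σ_y = 274.4 → σ = 747 MPa, n = 0.367
  molybdenum: E = 321.3, α = 4.84, σ_y = 589.5 → σ = 339 MPa, n = 1.74
  low-carbon steel: E = 205.5, α = 11.5, σ_y = 304.0 → σ = 515 MPa, n = 0.590
  gray cast iron: E = 121.9, α = 11.7, σ_y = 185.0 → σ = 311 MPa, n = 0.595
Smallest n: beryllium with n = 0.367.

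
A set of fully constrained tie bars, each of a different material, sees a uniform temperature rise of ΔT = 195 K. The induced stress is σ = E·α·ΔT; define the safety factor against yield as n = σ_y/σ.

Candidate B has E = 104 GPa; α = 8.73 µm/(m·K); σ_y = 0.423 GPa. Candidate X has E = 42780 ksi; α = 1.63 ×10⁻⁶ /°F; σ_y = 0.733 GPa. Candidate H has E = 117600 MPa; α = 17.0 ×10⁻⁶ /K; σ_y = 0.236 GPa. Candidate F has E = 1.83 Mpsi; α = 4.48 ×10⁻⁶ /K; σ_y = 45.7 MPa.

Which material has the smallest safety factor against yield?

candidate H

Converting E to GPa, α to ×10⁻⁶/K, σ_y to MPa, then σ and n for each:
  candidate B: E = 104.0, α = 8.73, σ_y = 423.0 → σ = 177 MPa, n = 2.39
  candidate X: E = 295.0, α = 2.93, σ_y = 733.0 → σ = 169 MPa, n = 4.34
  candidate H: E = 117.6, α = 17.0, σ_y = 236.0 → σ = 390 MPa, n = 0.605
  candidate F: E = 12.62, α = 4.48, σ_y = 45.70 → σ = 11.0 MPa, n = 4.15
The minimum is candidate H at n = 0.605.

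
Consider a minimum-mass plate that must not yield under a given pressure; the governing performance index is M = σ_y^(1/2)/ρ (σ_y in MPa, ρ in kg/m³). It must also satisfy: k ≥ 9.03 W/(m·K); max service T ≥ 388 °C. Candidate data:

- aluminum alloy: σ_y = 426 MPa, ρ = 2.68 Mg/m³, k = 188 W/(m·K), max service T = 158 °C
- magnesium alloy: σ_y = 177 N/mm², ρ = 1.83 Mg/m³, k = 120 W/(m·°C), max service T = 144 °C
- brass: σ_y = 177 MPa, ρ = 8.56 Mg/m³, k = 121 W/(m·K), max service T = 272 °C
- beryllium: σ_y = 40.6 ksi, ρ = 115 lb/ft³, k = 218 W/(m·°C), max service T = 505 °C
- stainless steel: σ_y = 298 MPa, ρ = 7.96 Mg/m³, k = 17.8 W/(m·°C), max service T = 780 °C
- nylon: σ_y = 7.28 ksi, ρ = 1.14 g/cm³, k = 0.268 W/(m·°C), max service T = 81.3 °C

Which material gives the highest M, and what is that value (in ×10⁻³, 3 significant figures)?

beryllium, M = 9.08×10⁻³

Screen on constraints: k ≥ 9.03 W/(m·K); max service T ≥ 388 °C. Survivors: beryllium, stainless steel.
Putting every candidate on a common basis:
  beryllium: σ_y = 279.9 MPa, ρ = 1842 kg/m³
  stainless steel: σ_y = 298.0 MPa, ρ = 7960 kg/m³
  beryllium: M = 9.08×10⁻³
  stainless steel: M = 2.17×10⁻³
Highest index: beryllium.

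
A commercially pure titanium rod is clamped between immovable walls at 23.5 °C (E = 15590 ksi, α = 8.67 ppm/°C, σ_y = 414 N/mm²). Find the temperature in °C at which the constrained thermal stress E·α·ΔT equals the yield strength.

E = 15590 ksi = 107.5 GPa.
σ_y = 414 N/mm² = 414.0 MPa.
E·α·ΔT = 414.0 MPa ⇒ ΔT = 414.0 / (107.5×10³ × 8.67×10⁻⁶) = 444.2 K.
T = 23.5 + 444.2 = 467.7 °C.

468 °C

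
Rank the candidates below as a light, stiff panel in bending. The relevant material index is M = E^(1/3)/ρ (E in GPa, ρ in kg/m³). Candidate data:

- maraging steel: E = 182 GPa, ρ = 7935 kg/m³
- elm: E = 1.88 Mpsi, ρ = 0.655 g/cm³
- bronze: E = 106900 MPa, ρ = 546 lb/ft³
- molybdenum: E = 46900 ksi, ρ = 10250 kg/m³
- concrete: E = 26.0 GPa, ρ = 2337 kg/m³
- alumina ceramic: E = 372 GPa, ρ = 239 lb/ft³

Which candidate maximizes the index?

elm

Convert each candidate to consistent units, then evaluate M:
  maraging steel: E = 182.0 GPa, ρ = 7935 kg/m³
  elm: E = 12.96 GPa, ρ = 655.0 kg/m³
  bronze: E = 106.9 GPa, ρ = 8746 kg/m³
  molybdenum: E = 323.4 GPa, ρ = 10250 kg/m³
  concrete: E = 26.00 GPa, ρ = 2337 kg/m³
  alumina ceramic: E = 372.0 GPa, ρ = 3828 kg/m³
  elm: M = 3.59×10⁻³
  alumina ceramic: M = 1.88×10⁻³
  concrete: M = 1.27×10⁻³
  maraging steel: M = 0.714×10⁻³
  molybdenum: M = 0.670×10⁻³
  bronze: M = 0.543×10⁻³
Elm ranks first.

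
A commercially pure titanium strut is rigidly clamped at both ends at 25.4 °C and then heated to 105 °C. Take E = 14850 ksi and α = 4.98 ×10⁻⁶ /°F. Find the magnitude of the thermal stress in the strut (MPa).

E = 14850 ksi = 102.4 GPa.
α = 4.98×10⁻⁶/°F × 9/5 = 8.96×10⁻⁶/K.
ΔT = 79.60 K. Constrained thermal stress σ = E·α·ΔT = 102.4×10³ MPa × 8.96×10⁻⁶ × 79.60 = 73.1 MPa (compressive).

73.1 MPa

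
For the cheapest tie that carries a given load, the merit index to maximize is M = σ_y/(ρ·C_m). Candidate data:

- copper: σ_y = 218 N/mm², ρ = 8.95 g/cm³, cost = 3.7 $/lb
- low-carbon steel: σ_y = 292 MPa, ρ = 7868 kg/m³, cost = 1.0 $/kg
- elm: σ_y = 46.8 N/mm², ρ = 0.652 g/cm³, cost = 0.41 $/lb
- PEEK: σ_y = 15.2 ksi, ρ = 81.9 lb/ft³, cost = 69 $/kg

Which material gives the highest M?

After converting to SI:
  copper: σ_y = 218.0 MPa, ρ = 8950 kg/m³, cost = 8.157 $/kg
  low-carbon steel: σ_y = 292.0 MPa, ρ = 7868 kg/m³, cost = 1.000 $/kg
  elm: σ_y = 46.80 MPa, ρ = 652.0 kg/m³, cost = 0.9039 $/kg
  PEEK: σ_y = 104.8 MPa, ρ = 1312 kg/m³, cost = 69.00 $/kg
  elm: M = 79.4 kN·m per $
  low-carbon steel: M = 37.1 kN·m per $
  copper: M = 2.99 kN·m per $
  PEEK: M = 1.16 kN·m per $
Highest index: elm.

elm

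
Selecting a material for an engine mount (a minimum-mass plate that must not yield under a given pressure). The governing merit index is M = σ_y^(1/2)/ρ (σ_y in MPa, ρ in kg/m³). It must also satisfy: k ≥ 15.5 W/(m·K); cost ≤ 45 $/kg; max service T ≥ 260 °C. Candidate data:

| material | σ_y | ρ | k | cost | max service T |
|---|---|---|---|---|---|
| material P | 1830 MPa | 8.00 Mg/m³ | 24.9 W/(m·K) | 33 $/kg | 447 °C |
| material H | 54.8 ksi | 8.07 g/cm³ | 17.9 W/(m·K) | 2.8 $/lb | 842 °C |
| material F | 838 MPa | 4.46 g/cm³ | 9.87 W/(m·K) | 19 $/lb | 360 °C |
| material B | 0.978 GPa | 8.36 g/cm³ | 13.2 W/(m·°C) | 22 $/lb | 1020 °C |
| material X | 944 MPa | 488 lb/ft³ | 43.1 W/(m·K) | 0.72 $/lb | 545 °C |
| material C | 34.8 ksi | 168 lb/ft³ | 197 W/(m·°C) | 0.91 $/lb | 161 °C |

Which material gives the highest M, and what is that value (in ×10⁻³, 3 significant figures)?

material P, M = 5.35×10⁻³

Screen on constraints: k ≥ 15.5 W/(m·K); cost ≤ 45 $/kg; max service T ≥ 260 °C. Survivors: material P, material H, material X.
After converting to SI:
  material P: σ_y = 1830 MPa, ρ = 8000 kg/m³
  material H: σ_y = 377.8 MPa, ρ = 8070 kg/m³
  material X: σ_y = 944.0 MPa, ρ = 7817 kg/m³
  material P: M = 5.35×10⁻³
  material X: M = 3.93×10⁻³
  material H: M = 2.41×10⁻³
Highest index: material P.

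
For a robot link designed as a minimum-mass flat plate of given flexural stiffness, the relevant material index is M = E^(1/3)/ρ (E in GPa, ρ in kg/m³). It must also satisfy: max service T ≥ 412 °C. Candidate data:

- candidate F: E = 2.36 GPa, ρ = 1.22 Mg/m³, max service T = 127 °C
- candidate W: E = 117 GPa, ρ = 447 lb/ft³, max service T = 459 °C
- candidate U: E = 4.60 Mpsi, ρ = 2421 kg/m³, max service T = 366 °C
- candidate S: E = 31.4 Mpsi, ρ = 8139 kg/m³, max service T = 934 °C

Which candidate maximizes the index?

candidate S

Screen on constraints: max service T ≥ 412 °C. Survivors: candidate W, candidate S.
Normalizing units and computing the index:
  candidate W: E = 117.0 GPa, ρ = 7160 kg/m³
  candidate S: E = 216.5 GPa, ρ = 8139 kg/m³
  candidate S: M = 0.738×10⁻³
  candidate W: M = 0.683×10⁻³
Highest index: candidate S.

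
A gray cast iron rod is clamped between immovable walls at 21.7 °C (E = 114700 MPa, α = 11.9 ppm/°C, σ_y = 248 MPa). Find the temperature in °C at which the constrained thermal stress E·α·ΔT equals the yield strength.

E = 114700 MPa = 114.7 GPa.
E·α·ΔT = 248.0 MPa ⇒ ΔT = 248.0 / (114.7×10³ × 11.9×10⁻⁶) = 181.7 K.
T = 21.7 + 181.7 = 203.4 °C.

203 °C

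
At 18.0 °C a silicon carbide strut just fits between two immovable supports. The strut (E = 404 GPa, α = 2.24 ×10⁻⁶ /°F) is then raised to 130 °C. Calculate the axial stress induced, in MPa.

182 MPa

α = 2.24×10⁻⁶/°F × 9/5 = 4.03×10⁻⁶/K.
ΔT = 112.0 K. Constrained thermal stress σ = E·α·ΔT = 404.0×10³ MPa × 4.03×10⁻⁶ × 112.0 = 182 MPa (compressive).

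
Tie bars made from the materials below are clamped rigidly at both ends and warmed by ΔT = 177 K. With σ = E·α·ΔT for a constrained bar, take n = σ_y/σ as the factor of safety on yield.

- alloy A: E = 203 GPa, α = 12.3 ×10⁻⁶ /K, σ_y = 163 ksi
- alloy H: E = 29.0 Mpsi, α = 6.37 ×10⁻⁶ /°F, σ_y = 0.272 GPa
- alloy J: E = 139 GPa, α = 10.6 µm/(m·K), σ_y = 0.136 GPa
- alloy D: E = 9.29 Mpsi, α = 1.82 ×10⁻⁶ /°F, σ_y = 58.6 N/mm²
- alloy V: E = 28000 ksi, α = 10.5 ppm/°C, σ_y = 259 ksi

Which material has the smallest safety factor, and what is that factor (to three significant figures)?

Per material, after unit conversion:
  alloy A: E = 203.0, α = 12.3, σ_y = 1124 → σ = 442 MPa, n = 2.54
  alloy H: E = 199.9, α = 11.5, σ_y = 272.0 → σ = 406 MPa, n = 0.670
  alloy J: E = 139.0, α = 10.6, σ_y = 136.0 → σ = 261 MPa, n = 0.521
  alloy D: E = 64.05, α = 3.28, σ_y = 58.60 → σ = 37.1 MPa, n = 1.58
  alloy V: E = 193.1, α = 10.5, σ_y = 1786 → σ = 359 MPa, n = 4.98
Alloy J has the lowest safety factor, n = 0.521.

alloy J, n = 0.521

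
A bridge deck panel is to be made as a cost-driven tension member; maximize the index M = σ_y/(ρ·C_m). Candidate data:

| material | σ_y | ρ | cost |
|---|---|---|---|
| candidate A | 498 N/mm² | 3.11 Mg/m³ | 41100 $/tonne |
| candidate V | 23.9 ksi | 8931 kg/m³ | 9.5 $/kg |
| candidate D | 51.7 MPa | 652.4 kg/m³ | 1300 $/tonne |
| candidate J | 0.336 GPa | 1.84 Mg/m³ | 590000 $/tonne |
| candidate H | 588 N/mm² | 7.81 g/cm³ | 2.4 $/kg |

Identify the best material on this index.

Convert each candidate to consistent units, then evaluate M:
  candidate A: σ_y = 498.0 MPa, ρ = 3110 kg/m³, cost = 41.10 $/kg
  candidate V: σ_y = 164.8 MPa, ρ = 8931 kg/m³, cost = 9.500 $/kg
  candidate D: σ_y = 51.70 MPa, ρ = 652.4 kg/m³, cost = 1.300 $/kg
  candidate J: σ_y = 336.0 MPa, ρ = 1840 kg/m³, cost = 590.0 $/kg
  candidate H: σ_y = 588.0 MPa, ρ = 7810 kg/m³, cost = 2.400 $/kg
  candidate D: M = 61.0 kN·m per $
  candidate H: M = 31.4 kN·m per $
  candidate A: M = 3.90 kN·m per $
  candidate V: M = 1.94 kN·m per $
  candidate J: M = 0.310 kN·m per $
Candidate D ranks first.

candidate D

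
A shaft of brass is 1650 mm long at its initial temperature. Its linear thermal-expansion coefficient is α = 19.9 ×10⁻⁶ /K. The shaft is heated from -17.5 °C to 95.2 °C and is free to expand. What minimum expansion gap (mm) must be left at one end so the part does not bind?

3.70 mm

ΔT = 95.2 − (-17.5) = 112.7 K.
ΔL = α·L₀·ΔT = 19.9×10⁻⁶ × 1650 mm × 112.7 K = 3.70 mm.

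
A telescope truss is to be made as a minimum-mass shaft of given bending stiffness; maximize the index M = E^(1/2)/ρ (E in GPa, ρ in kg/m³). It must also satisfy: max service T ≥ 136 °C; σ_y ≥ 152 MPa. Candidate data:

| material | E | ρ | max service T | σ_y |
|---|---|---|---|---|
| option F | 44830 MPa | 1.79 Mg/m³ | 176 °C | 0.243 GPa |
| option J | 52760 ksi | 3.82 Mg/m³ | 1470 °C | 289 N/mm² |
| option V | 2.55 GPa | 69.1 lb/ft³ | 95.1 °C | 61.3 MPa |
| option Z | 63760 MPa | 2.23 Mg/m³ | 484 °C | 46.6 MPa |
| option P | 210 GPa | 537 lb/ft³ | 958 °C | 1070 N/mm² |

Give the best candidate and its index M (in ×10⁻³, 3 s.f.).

Screen on constraints: max service T ≥ 136 °C; σ_y ≥ 152 MPa. Survivors: option F, option J, option P.
Putting every candidate on a common basis:
  option F: E = 44.83 GPa, ρ = 1790 kg/m³
  option J: E = 363.8 GPa, ρ = 3820 kg/m³
  option P: E = 210.0 GPa, ρ = 8602 kg/m³
  option J: M = 4.99×10⁻³
  option F: M = 3.74×10⁻³
  option P: M = 1.68×10⁻³
Highest index: option J.

option J, M = 4.99×10⁻³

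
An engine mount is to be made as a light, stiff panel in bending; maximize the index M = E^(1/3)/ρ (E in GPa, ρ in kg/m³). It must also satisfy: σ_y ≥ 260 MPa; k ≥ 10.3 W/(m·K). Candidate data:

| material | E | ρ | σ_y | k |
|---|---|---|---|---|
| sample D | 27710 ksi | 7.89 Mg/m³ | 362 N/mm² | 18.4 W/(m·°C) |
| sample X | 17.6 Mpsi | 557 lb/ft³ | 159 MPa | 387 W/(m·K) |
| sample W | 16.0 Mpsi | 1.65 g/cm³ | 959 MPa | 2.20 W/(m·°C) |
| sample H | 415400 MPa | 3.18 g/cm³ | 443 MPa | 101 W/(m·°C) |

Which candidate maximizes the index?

Screen on constraints: σ_y ≥ 260 MPa; k ≥ 10.3 W/(m·K). Survivors: sample D, sample H.
Convert each candidate to consistent units, then evaluate M:
  sample D: E = 191.1 GPa, ρ = 7890 kg/m³
  sample H: E = 415.4 GPa, ρ = 3180 kg/m³
  sample H: M = 2.35×10⁻³
  sample D: M = 0.730×10⁻³
Highest index: sample H.

sample H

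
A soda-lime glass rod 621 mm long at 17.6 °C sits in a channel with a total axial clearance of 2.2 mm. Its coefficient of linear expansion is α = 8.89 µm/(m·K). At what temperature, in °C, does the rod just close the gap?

α·L₀·ΔT = 2.2 mm ⇒ ΔT = 2.2 / (8.89×10⁻⁶ × 621.0) = 398.5 K.
T = 17.6 + 398.5 = 416.1 °C.

416 °C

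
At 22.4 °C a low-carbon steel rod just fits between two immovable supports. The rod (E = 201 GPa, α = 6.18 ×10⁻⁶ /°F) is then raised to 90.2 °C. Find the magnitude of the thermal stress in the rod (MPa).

152 MPa

α = 6.18×10⁻⁶/°F × 9/5 = 11.1×10⁻⁶/K.
ΔT = 67.80 K. Constrained thermal stress σ = E·α·ΔT = 201.0×10³ MPa × 11.1×10⁻⁶ × 67.80 = 152 MPa (compressive).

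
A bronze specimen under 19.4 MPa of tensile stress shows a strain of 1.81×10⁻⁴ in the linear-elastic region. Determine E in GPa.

E = σ/ε = 19.4 MPa / 1.81×10⁻⁴ = 107200 MPa = 107 GPa.

107 GPa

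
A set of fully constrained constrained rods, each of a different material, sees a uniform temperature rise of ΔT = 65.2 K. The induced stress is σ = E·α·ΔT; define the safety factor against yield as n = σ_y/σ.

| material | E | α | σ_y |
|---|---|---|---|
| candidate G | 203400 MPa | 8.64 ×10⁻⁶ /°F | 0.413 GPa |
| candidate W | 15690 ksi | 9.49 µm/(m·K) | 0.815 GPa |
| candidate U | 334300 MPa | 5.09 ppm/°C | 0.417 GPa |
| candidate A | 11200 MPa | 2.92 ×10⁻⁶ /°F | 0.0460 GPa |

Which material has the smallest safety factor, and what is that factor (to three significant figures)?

candidate G, n = 2.00

Converting E to GPa, α to ×10⁻⁶/K, σ_y to MPa, then σ and n for each:
  candidate G: E = 203.4, α = 15.6, σ_y = 413.0 → σ = 206 MPa, n = 2.00
  candidate W: E = 108.2, α = 9.49, σ_y = 815.0 → σ = 66.9 MPa, n = 12.2
  candidate U: E = 334.3, α = 5.09, σ_y = 417.0 → σ = 111 MPa, n = 3.76
  candidate A: E = 11.20, α = 5.26, σ_y = 46.00 → σ = 3.84 MPa, n = 12.0
Smallest n: candidate G with n = 2.00.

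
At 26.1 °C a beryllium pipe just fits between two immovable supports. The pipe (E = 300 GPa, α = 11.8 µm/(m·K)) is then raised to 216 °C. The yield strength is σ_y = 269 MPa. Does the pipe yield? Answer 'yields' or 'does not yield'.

ΔT = 189.9 K. Constrained thermal stress σ = E·α·ΔT = 300.0×10³ MPa × 11.8×10⁻⁶ × 189.9 = 672 MPa (compressive).
Compare to σ_y = 269 MPa: σ ≥ σ_y, so it yields.

yields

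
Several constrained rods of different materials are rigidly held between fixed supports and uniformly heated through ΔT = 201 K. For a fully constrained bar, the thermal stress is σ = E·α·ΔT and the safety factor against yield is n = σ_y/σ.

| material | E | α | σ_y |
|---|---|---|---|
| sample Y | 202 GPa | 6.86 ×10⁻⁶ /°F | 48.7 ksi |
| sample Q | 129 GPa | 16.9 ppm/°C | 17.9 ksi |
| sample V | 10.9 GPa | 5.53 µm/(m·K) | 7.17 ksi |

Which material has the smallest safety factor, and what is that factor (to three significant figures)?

sample Q, n = 0.282

With everything in SI (GPa, ×10⁻⁶/K, MPa):
  sample Y: E = 202.0, α = 12.3, σ_y = 335.8 → σ = 501 MPa, n = 0.670
  sample Q: E = 129.0, α = 16.9, σ_y = 123.4 → σ = 438 MPa, n = 0.282
  sample V: E = 10.90, α = 5.53, σ_y = 49.44 → σ = 12.1 MPa, n = 4.08
Smallest n: sample Q with n = 0.282.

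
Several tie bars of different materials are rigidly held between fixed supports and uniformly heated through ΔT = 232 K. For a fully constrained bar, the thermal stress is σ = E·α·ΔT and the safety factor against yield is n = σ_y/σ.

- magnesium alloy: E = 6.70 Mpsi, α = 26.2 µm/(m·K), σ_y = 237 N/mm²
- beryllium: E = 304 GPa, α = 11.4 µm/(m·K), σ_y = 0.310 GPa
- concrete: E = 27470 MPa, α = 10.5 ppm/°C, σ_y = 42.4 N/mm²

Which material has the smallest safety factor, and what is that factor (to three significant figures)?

beryllium, n = 0.386

With everything in SI (GPa, ×10⁻⁶/K, MPa):
  magnesium alloy: E = 46.19, α = 26.2, σ_y = 237.0 → σ = 281 MPa, n = 0.844
  beryllium: E = 304.0, α = 11.4, σ_y = 310.0 → σ = 804 MPa, n = 0.386
  concrete: E = 27.47, α = 10.5, σ_y = 42.40 → σ = 66.9 MPa, n = 0.634
The minimum is beryllium at n = 0.386.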